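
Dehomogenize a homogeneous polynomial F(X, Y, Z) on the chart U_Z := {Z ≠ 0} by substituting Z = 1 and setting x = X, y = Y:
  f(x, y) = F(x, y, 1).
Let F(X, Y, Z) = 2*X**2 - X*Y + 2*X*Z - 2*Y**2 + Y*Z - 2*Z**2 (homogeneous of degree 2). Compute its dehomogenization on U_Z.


f(x, y) = 2*x**2 - x*y + 2*x - 2*y**2 + y - 2

On U_Z we set Z = 1. Each monomial c·X^i·Y^j·Z^k in F becomes c·x^i·y^j·1^k = c·x^i·y^j.
Substituting Z = 1: F(X, Y, 1) = 2*x**2 - x*y + 2*x - 2*y**2 + y - 2.
Note: deg(f) ≤ deg(F) = 2; strict inequality happens when F is divisible by Z (lost terms).


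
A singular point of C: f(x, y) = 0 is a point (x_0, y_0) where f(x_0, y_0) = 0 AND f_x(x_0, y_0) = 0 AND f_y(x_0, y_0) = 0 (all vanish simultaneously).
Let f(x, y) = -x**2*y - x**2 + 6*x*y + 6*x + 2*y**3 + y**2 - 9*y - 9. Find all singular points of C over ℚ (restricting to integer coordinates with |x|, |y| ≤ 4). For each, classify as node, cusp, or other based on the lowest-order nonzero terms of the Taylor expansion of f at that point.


Singular points: {(3, 0)}; classification: node.

Compute partial derivatives:
  f_x = -2*x*y - 2*x + 6*y + 6.
  f_y = -x**2 + 6*x + 6*y**2 + 2*y - 9.
Scan x_0 ∈ {−4, ..., 4}. For each x_0, f_y(x_0, y) is a polynomial in y; find its integer roots y ∈ {−4, ..., 4}, then test f_x and f at those candidates.
  x = -4: f_y(-4, y) = 6*y**2 + 2*y - 49; no integer root y with |y| ≤ 4.
  x = -3: f_y(-3, y) = 6*y**2 + 2*y - 36; no integer root y with |y| ≤ 4.
  x = -2: f_y(-2, y) = 6*y**2 + 2*y - 25; no integer root y with |y| ≤ 4.
  x = -1: f_y(-1, y) = 6*y**2 + 2*y - 16; no integer root y with |y| ≤ 4.
  x = 0: f_y(0, y) = 6*y**2 + 2*y - 9; no integer root y with |y| ≤ 4.
  x = 1: f_y(1, y) = 6*y**2 + 2*y - 4; vanishes at y ∈ {-1}. (1, -1): f_x = 0 but f = -1 ≠ 0.
  x = 2: f_y(2, y) = 6*y**2 + 2*y - 1; no integer root y with |y| ≤ 4.
  x = 3: f_y(3, y) = 6*y**2 + 2*y; vanishes at y ∈ {0}. (3, 0): f_x = 0, f = 0 — SINGULAR.
  x = 4: f_y(4, y) = 6*y**2 + 2*y - 1; no integer root y with |y| ≤ 4.
Only singular point on the grid: (3, 0).
Classify: substitute x = 3 + u, y = 0 + v and expand: f = -u**2*v - u**2 + 2*v**3 + v**2.
No constant or linear terms (consistent with a singular point). Quadratic part: -u**2 + v**2. Cubic part: -u**2*v + 2*v**3.
The quadratic part v**2 - u**2 = (v − u)(v + u) splits into two distinct linear factors, so there are two distinct tangent lines y − 0 = ±(x − 3) — this is a node (ordinary double point).
Classification: node.


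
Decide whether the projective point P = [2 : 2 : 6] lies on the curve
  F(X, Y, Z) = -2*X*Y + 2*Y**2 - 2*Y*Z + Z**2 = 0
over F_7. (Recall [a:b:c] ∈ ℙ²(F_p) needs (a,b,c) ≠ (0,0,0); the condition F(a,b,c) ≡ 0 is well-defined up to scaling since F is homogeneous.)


F(2,2,6) ≡ 5 (mod 7); P is NOT on the curve.

Evaluate F(2, 2, 6) term-by-term (mod 7).
  -2*X*Y ↦ -2·2·2·1 = -8
  2*Y**2 ↦ 2·1·4·1 = 8
  -2*Y*Z ↦ -2·1·2·6 = -24
  Z**2 ↦ 1·1·1·36 = 36
Sum: F(2, 2, 6) = (-8) + (8) + (-24) + (36) = 12.
Reducing mod 7: 12 ≡ 5 (mod 7).
Since F(a, b, c) ≡ 5 ≠ 0 (mod 7), P does NOT lie on the curve.


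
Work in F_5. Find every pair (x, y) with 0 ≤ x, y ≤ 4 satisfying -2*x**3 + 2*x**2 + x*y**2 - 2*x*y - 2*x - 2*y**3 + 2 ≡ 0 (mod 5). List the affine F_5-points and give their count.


Affine F_5-points: {(0, 1), (1, 0), (1, 4), (2, 0), (3, 0), (3, 1), (3, 3)}; count = 7.

For each of the 25 pairs (x, y) ∈ F_5², evaluate f(x, y) mod 5. Record the zeros.
  x = 0: [0↦2, 1↦0, 2↦1, 3↦3, 4↦4]  zeros at y ∈ {1}
  x = 1: [0↦0, 1↦2, 2↦4, 3↦4, 4↦0]  zeros at y ∈ {0, 4}
  x = 2: [0↦0, 1↦1, 2↦4, 3↦2, 4↦3]  zeros at y ∈ {0}
  x = 3: [0↦0, 1↦0, 2↦4, 3↦0, 4↦1]  zeros at y ∈ {0, 1, 3}
  x = 4: [0↦3, 1↦2, 2↦2, 3↦1, 4↦2]  zeros at y ∈ ∅
Collecting zeros: affine points = {(0, 1), (1, 0), (1, 4), (2, 0), (3, 0), (3, 1), (3, 3)}.
Total count |C(F_5)_aff| = 7.


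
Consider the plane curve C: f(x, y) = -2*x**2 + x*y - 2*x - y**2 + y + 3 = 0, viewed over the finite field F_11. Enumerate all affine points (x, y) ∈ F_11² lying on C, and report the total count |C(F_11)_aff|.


Affine F_11-points: {(1, 1), (3, 6), (3, 9), (4, 1), (4, 4), (6, 9), (8, 4), (8, 5), (10, 5), (10, 6)}; count = 10.

For each of the 121 pairs (x, y) ∈ F_11², evaluate f(x, y) mod 11. Record the zeros.
  x = 0: [0↦3, 1↦3, 2↦1, 3↦8, 4↦2, 5↦5, 6↦6, 7↦5, 8↦2, 9↦8, 10↦1]  zeros at y ∈ ∅
  x = 1: [0↦10, 1↦0, 2↦10, 3↦7, 4↦2, 5↦6, 6↦8, 7↦8, 8↦6, 9↦2, 10↦7]  zeros at y ∈ {1}
  x = 2: [0↦2, 1↦4, 2↦4, 3↦2, 4↦9, 5↦3, 6↦6, 7↦7, 8↦6, 9↦3, 10↦9]  zeros at y ∈ ∅
  x = 3: [0↦1, 1↦4, 2↦5, 3↦4, 4↦1, 5↦7, 6↦0, 7↦2, 8↦2, 9↦0, 10↦7]  zeros at y ∈ {6, 9}
  x = 4: [0↦7, 1↦0, 2↦2, 3↦2, 4↦0, 5↦7, 6↦1, 7↦4, 8↦5, 9↦4, 10↦1]  zeros at y ∈ {1, 4}
  x = 5: [0↦9, 1↦3, 2↦6, 3↦7, 4↦6, 5↦3, 6↦9, 7↦2, 8↦4, 9↦4, 10↦2]  zeros at y ∈ ∅
  x = 6: [0↦7, 1↦2, 2↦6, 3↦8, 4↦8, 5↦6, 6↦2, 7↦7, 8↦10, 9↦0, 10↦10]  zeros at y ∈ {9}
  x = 7: [0↦1, 1↦8, 2↦2, 3↦5, 4↦6, 5↦5, 6↦2, 7↦8, 8↦1, 9↦3, 10↦3]  zeros at y ∈ ∅
  x = 8: [0↦2, 1↦10, 2↦5, 3↦9, 4↦0, 5↦0, 6↦9, 7↦5, 8↦10, 9↦2, 10↦3]  zeros at y ∈ {4, 5}
  x = 9: [0↦10, 1↦8, 2↦4, 3↦9, 4↦1, 5↦2, 6↦1, 7↦9, 8↦4, 9↦8, 10↦10]  zeros at y ∈ ∅
  x = 10: [0↦3, 1↦2, 2↦10, 3↦5, 4↦9, 5↦0, 6↦0, 7↦9, 8↦5, 9↦10, 10↦2]  zeros at y ∈ {5, 6}
Collecting zeros: affine points = {(1, 1), (3, 6), (3, 9), (4, 1), (4, 4), (6, 9), (8, 4), (8, 5), (10, 5), (10, 6)}.
Total count |C(F_11)_aff| = 10.


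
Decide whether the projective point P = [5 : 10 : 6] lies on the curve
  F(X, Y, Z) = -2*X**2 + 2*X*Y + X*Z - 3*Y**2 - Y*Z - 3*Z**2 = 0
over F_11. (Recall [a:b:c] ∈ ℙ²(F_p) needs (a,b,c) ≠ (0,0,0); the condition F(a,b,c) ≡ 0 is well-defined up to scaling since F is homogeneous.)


F(5,10,6) ≡ 8 (mod 11); P is NOT on the curve.

Evaluate F(5, 10, 6) term-by-term (mod 11).
  -2*X**2 ↦ -2·25·1·1 = -50
  2*X*Y ↦ 2·5·10·1 = 100
  X*Z ↦ 1·5·1·6 = 30
  -3*Y**2 ↦ -3·1·100·1 = -300
  -Y*Z ↦ -1·1·10·6 = -60
  -3*Z**2 ↦ -3·1·1·36 = -108
Sum: F(5, 10, 6) = (-50) + (100) + (30) + (-300) + (-60) + (-108) = -388.
Reducing mod 11: -388 ≡ 8 (mod 11).
Since F(a, b, c) ≡ 8 ≠ 0 (mod 11), P does NOT lie on the curve.


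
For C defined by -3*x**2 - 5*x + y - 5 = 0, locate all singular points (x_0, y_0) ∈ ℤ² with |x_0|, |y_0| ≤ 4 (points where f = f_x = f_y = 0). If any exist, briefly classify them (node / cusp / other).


No singular points in the scanned grid; C is smooth there.

Compute partial derivatives:
  f_x = -6*x - 5.
  f_y = 1.
f_y = 1 is a nonzero constant, so f_y never vanishes: no point (x, y) can satisfy f = f_x = f_y = 0. In particular no (x, y) ∈ {−4, ..., 4}² is singular; the curve is smooth.


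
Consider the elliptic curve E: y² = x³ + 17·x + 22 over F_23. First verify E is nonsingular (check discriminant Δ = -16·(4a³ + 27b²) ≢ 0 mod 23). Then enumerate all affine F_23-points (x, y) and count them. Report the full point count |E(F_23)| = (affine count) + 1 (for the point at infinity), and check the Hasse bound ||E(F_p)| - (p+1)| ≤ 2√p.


Affine points = {(2, 8), (2, 15), (3, 10), (3, 13), (4, 4), (4, 19), (5, 5), (5, 18), (6, 8), (6, 15), (7, 1), (7, 22), (8, 7), (8, 16), (13, 5), (13, 18), (15, 8), (15, 15), (17, 7), (17, 16), (20, 6), (20, 17), (21, 7), (21, 16), (22, 2), (22, 21)}; affine count = 26; |E(F_23)| = 27.

Discriminant check: Δ ∝ 4a³ + 27b² = 4·17³ + 27·22² = 4·4913 + 27·484 ≡ 14 (mod 23). Nonzero ⇒ E is nonsingular.
For each x ∈ F_23, compute rhs = x³ + 17·x + 22 mod 23, then count y ∈ F_23 with y² ≡ rhs.
  x = 0: rhs = 22, matching y values: none (0 points).
  x = 1: rhs = 17, matching y values: none (0 points).
  x = 2: rhs = 18, matching y values: 8, 15 (2 points).
  x = 3: rhs = 8, matching y values: 10, 13 (2 points).
  x = 4: rhs = 16, matching y values: 4, 19 (2 points).
  x = 5: rhs = 2, matching y values: 5, 18 (2 points).
  x = 6: rhs = 18, matching y values: 8, 15 (2 points).
  x = 7: rhs = 1, matching y values: 1, 22 (2 points).
  x = 8: rhs = 3, matching y values: 7, 16 (2 points).
  x = 9: rhs = 7, matching y values: none (0 points).
  x = 10: rhs = 19, matching y values: none (0 points).
  x = 11: rhs = 22, matching y values: none (0 points).
  x = 12: rhs = 22, matching y values: none (0 points).
  x = 13: rhs = 2, matching y values: 5, 18 (2 points).
  x = 14: rhs = 14, matching y values: none (0 points).
  x = 15: rhs = 18, matching y values: 8, 15 (2 points).
  x = 16: rhs = 20, matching y values: none (0 points).
  x = 17: rhs = 3, matching y values: 7, 16 (2 points).
  x = 18: rhs = 19, matching y values: none (0 points).
  x = 19: rhs = 5, matching y values: none (0 points).
  x = 20: rhs = 13, matching y values: 6, 17 (2 points).
  x = 21: rhs = 3, matching y values: 7, 16 (2 points).
  x = 22: rhs = 4, matching y values: 2, 21 (2 points).
Total affine count: 26.
Full point count |E(F_23)| = 26 + 1 = 27.
Hasse bound: |27 − (23+1)| = |3| = 3 ≤ 2√23 ≈ 9.5917 ✓.


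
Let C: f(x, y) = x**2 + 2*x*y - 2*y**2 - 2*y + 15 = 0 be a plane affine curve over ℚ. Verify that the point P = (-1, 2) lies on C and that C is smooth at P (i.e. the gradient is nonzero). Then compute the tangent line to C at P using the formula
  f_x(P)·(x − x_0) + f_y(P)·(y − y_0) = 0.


Tangent line at P: 2*x - 12*y + 26 = 0.

Step 1: f(-1, 2) = 0, so P lies on C.
Step 2: partial derivatives
  f_x(x, y) = 2*x + 2*y, f_y(x, y) = 2*x - 4*y - 2.
  f_x(P) = 2, f_y(P) = -12 (gradient nonzero, so P is smooth).
Step 3: tangent line at P: 2·(x − -1) + -12·(y − 2) = 0.
Expanding: 2*x - 12*y + 26 = 0.


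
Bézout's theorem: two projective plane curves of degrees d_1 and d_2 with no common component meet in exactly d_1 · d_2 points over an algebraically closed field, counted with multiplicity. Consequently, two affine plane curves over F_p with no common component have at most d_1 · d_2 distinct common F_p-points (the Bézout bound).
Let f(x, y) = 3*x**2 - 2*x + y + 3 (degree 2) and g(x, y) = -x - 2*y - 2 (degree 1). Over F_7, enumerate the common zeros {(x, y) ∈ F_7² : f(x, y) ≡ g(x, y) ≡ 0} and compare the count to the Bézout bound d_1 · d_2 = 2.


Common zeros: ∅; count = 0; Bézout bound = 2.

deg(f) = 2, deg(g) = 1, so Bézout bound = 2.
Scan x ∈ F_7. For each x, list the y ∈ F_7 with f(x, y) ≡ 0 and those with g(x, y) ≡ 0 (mod 7); the common zeros in that column are the intersection.
  x = 0: f ≡ 0 at y ∈ {4}; g ≡ 0 at y ∈ {6}; common: ∅.
  x = 1: f ≡ 0 at y ∈ {3}; g ≡ 0 at y ∈ {2}; common: ∅.
  x = 2: f ≡ 0 at y ∈ {3}; g ≡ 0 at y ∈ {5}; common: ∅.
  x = 3: f ≡ 0 at y ∈ {4}; g ≡ 0 at y ∈ {1}; common: ∅.
  x = 4: f ≡ 0 at y ∈ {6}; g ≡ 0 at y ∈ {4}; common: ∅.
  x = 5: f ≡ 0 at y ∈ {2}; g ≡ 0 at y ∈ {0}; common: ∅.
  x = 6: f ≡ 0 at y ∈ {6}; g ≡ 0 at y ∈ {3}; common: ∅.
Collecting: common zeros = ∅, so the count is 0.
Comparison with the Bézout bound: 0 ≤ 2 = deg(f)·deg(g), as expected for curves with no common component (the affine F_7-count falls short of the bound because intersections may lie at infinity, over extension fields, or carry multiplicity).


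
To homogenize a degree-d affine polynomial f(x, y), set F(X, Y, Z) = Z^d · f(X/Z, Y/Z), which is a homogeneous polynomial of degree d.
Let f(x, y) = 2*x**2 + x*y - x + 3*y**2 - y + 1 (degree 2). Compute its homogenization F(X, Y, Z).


F(X, Y, Z) = 2*X**2 + X*Y - X*Z + 3*Y**2 - Y*Z + Z**2

deg(f) = 2.
Substitute x = X/Z, y = Y/Z into f, then multiply by Z^2.
  monomial 2·x^2·y^0 ↦ 2·X^2·Y^0·Z^0.
  monomial 1·x^1·y^1 ↦ 1·X^1·Y^1·Z^0.
  monomial -1·x^1·y^0 ↦ -1·X^1·Y^0·Z^1.
  monomial 3·x^0·y^2 ↦ 3·X^0·Y^2·Z^0.
  monomial -1·x^0·y^1 ↦ -1·X^0·Y^1·Z^1.
  monomial 1·x^0·y^0 ↦ 1·X^0·Y^0·Z^2.
Collecting: F(X, Y, Z) = 2*X**2 + X*Y - X*Z + 3*Y**2 - Y*Z + Z**2.


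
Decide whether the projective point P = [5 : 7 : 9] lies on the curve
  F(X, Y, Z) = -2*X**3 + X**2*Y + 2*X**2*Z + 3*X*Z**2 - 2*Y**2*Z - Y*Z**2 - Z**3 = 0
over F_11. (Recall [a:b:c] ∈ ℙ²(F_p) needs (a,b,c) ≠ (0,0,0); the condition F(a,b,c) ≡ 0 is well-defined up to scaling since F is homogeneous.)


F(5,7,9) ≡ 6 (mod 11); P is NOT on the curve.

Evaluate F(5, 7, 9) term-by-term (mod 11).
  -2*X**3 ↦ -2·125·1·1 = -250
  X**2*Y ↦ 1·25·7·1 = 175
  2*X**2*Z ↦ 2·25·1·9 = 450
  3*X*Z**2 ↦ 3·5·1·81 = 1215
  -2*Y**2*Z ↦ -2·1·49·9 = -882
  -Y*Z**2 ↦ -1·1·7·81 = -567
  -Z**3 ↦ -1·1·1·729 = -729
Sum: F(5, 7, 9) = (-250) + (175) + (450) + (1215) + (-882) + (-567) + (-729) = -588.
Reducing mod 11: -588 ≡ 6 (mod 11).
Since F(a, b, c) ≡ 6 ≠ 0 (mod 11), P does NOT lie on the curve.


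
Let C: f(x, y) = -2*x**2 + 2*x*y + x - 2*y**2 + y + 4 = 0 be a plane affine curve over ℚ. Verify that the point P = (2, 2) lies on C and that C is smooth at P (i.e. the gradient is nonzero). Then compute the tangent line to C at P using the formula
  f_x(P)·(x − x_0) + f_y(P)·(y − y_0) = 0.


Tangent line at P: -3*x - 3*y + 12 = 0.

Step 1: f(2, 2) = 0, so P lies on C.
Step 2: partial derivatives
  f_x(x, y) = -4*x + 2*y + 1, f_y(x, y) = 2*x - 4*y + 1.
  f_x(P) = -3, f_y(P) = -3 (gradient nonzero, so P is smooth).
Step 3: tangent line at P: -3·(x − 2) + -3·(y − 2) = 0.
Expanding: -3*x - 3*y + 12 = 0.


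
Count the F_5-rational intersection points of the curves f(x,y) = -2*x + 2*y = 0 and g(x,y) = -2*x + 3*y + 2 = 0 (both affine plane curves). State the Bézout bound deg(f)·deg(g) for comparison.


Common zeros: {(3, 3)}; count = 1; Bézout bound = 1.

deg(f) = 1, deg(g) = 1, so Bézout bound = 1.
Scan x ∈ F_5. For each x, list the y ∈ F_5 with f(x, y) ≡ 0 and those with g(x, y) ≡ 0 (mod 5); the common zeros in that column are the intersection.
  x = 0: f ≡ 0 at y ∈ {0}; g ≡ 0 at y ∈ {1}; common: ∅.
  x = 1: f ≡ 0 at y ∈ {1}; g ≡ 0 at y ∈ {0}; common: ∅.
  x = 2: f ≡ 0 at y ∈ {2}; g ≡ 0 at y ∈ {4}; common: ∅.
  x = 3: f ≡ 0 at y ∈ {3}; g ≡ 0 at y ∈ {3}; common: {3}.
  x = 4: f ≡ 0 at y ∈ {4}; g ≡ 0 at y ∈ {2}; common: ∅.
Collecting: common zeros = {(3, 3)}, so the count is 1.
Comparison with the Bézout bound: 1 ≤ 1 = deg(f)·deg(g), as expected for curves with no common component (the bound is attained).


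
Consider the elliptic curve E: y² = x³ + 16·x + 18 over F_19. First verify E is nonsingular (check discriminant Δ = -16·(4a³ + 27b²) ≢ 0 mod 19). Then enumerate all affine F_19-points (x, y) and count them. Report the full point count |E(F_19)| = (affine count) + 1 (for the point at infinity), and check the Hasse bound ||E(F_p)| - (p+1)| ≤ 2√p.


Affine points = {(1, 4), (1, 15), (2, 1), (2, 18), (3, 6), (3, 13), (6, 8), (6, 11), (7, 6), (7, 13), (9, 6), (9, 13), (10, 0), (11, 9), (11, 10), (12, 0), (15, 2), (15, 17), (16, 0), (17, 4), (17, 15), (18, 1), (18, 18)}; affine count = 23; |E(F_19)| = 24.

Discriminant check: Δ ∝ 4a³ + 27b² = 4·16³ + 27·18² = 4·4096 + 27·324 ≡ 14 (mod 19). Nonzero ⇒ E is nonsingular.
For each x ∈ F_19, compute rhs = x³ + 16·x + 18 mod 19, then count y ∈ F_19 with y² ≡ rhs.
  x = 0: rhs = 18, matching y values: none (0 points).
  x = 1: rhs = 16, matching y values: 4, 15 (2 points).
  x = 2: rhs = 1, matching y values: 1, 18 (2 points).
  x = 3: rhs = 17, matching y values: 6, 13 (2 points).
  x = 4: rhs = 13, matching y values: none (0 points).
  x = 5: rhs = 14, matching y values: none (0 points).
  x = 6: rhs = 7, matching y values: 8, 11 (2 points).
  x = 7: rhs = 17, matching y values: 6, 13 (2 points).
  x = 8: rhs = 12, matching y values: none (0 points).
  x = 9: rhs = 17, matching y values: 6, 13 (2 points).
  x = 10: rhs = 0, matching y values: 0 (1 points).
  x = 11: rhs = 5, matching y values: 9, 10 (2 points).
  x = 12: rhs = 0, matching y values: 0 (1 points).
  x = 13: rhs = 10, matching y values: none (0 points).
  x = 14: rhs = 3, matching y values: none (0 points).
  x = 15: rhs = 4, matching y values: 2, 17 (2 points).
  x = 16: rhs = 0, matching y values: 0 (1 points).
  x = 17: rhs = 16, matching y values: 4, 15 (2 points).
  x = 18: rhs = 1, matching y values: 1, 18 (2 points).
Total affine count: 23.
Full point count |E(F_19)| = 23 + 1 = 24.
Hasse bound: |24 − (19+1)| = |4| = 4 ≤ 2√19 ≈ 8.7178 ✓.


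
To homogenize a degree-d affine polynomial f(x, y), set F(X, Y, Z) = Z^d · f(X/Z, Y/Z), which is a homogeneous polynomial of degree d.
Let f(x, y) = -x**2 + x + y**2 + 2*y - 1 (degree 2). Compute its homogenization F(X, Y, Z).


F(X, Y, Z) = -X**2 + X*Z + Y**2 + 2*Y*Z - Z**2

deg(f) = 2.
Substitute x = X/Z, y = Y/Z into f, then multiply by Z^2.
  monomial -1·x^2·y^0 ↦ -1·X^2·Y^0·Z^0.
  monomial 1·x^1·y^0 ↦ 1·X^1·Y^0·Z^1.
  monomial 1·x^0·y^2 ↦ 1·X^0·Y^2·Z^0.
  monomial 2·x^0·y^1 ↦ 2·X^0·Y^1·Z^1.
  monomial -1·x^0·y^0 ↦ -1·X^0·Y^0·Z^2.
Collecting: F(X, Y, Z) = -X**2 + X*Z + Y**2 + 2*Y*Z - Z**2.


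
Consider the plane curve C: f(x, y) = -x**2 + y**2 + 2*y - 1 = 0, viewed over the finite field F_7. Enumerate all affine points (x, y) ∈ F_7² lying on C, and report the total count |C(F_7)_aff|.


Affine F_7-points: {(0, 2), (0, 3), (3, 1), (3, 4), (4, 1), (4, 4)}; count = 6.

For each of the 49 pairs (x, y) ∈ F_7², evaluate f(x, y) mod 7. Record the zeros.
  x = 0: [0↦6, 1↦2, 2↦0, 3↦0, 4↦2, 5↦6, 6↦5]  zeros at y ∈ {2, 3}
  x = 1: [0↦5, 1↦1, 2↦6, 3↦6, 4↦1, 5↦5, 6↦4]  zeros at y ∈ ∅
  x = 2: [0↦2, 1↦5, 2↦3, 3↦3, 4↦5, 5↦2, 6↦1]  zeros at y ∈ ∅
  x = 3: [0↦4, 1↦0, 2↦5, 3↦5, 4↦0, 5↦4, 6↦3]  zeros at y ∈ {1, 4}
  x = 4: [0↦4, 1↦0, 2↦5, 3↦5, 4↦0, 5↦4, 6↦3]  zeros at y ∈ {1, 4}
  x = 5: [0↦2, 1↦5, 2↦3, 3↦3, 4↦5, 5↦2, 6↦1]  zeros at y ∈ ∅
  x = 6: [0↦5, 1↦1, 2↦6, 3↦6, 4↦1, 5↦5, 6↦4]  zeros at y ∈ ∅
Collecting zeros: affine points = {(0, 2), (0, 3), (3, 1), (3, 4), (4, 1), (4, 4)}.
Total count |C(F_7)_aff| = 6.


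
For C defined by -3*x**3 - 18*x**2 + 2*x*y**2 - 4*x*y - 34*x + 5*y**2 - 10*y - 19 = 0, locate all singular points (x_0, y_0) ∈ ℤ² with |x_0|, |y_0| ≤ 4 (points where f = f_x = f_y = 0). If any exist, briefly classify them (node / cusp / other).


Singular points: {(-2, 1)}; classification: cusp.

Compute partial derivatives:
  f_x = -9*x**2 - 36*x + 2*y**2 - 4*y - 34.
  f_y = 4*x*y - 4*x + 10*y - 10.
Scan x_0 ∈ {−4, ..., 4}. For each x_0, f_y(x_0, y) is a polynomial in y; find its integer roots y ∈ {−4, ..., 4}, then test f_x and f at those candidates.
  x = -4: f_y(-4, y) = 6 - 6*y; vanishes at y ∈ {1}. (-4, 1): f_x = -36 ≠ 0.
  x = -3: f_y(-3, y) = 2 - 2*y; vanishes at y ∈ {1}. (-3, 1): f_x = -9 ≠ 0.
  x = -2: f_y(-2, y) = 2*y - 2; vanishes at y ∈ {1}. (-2, 1): f_x = 0, f = 0 — SINGULAR.
  x = -1: f_y(-1, y) = 6*y - 6; vanishes at y ∈ {1}. (-1, 1): f_x = -9 ≠ 0.
  x = 0: f_y(0, y) = 10*y - 10; vanishes at y ∈ {1}. (0, 1): f_x = -36 ≠ 0.
  x = 1: f_y(1, y) = 14*y - 14; vanishes at y ∈ {1}. (1, 1): f_x = -81 ≠ 0.
  x = 2: f_y(2, y) = 18*y - 18; vanishes at y ∈ {1}. (2, 1): f_x = -144 ≠ 0.
  x = 3: f_y(3, y) = 22*y - 22; vanishes at y ∈ {1}. (3, 1): f_x = -225 ≠ 0.
  x = 4: f_y(4, y) = 26*y - 26; vanishes at y ∈ {1}. (4, 1): f_x = -324 ≠ 0.
Only singular point on the grid: (-2, 1).
Classify: substitute x = -2 + u, y = 1 + v and expand: f = -3*u**3 + 2*u*v**2 + v**2.
No constant or linear terms (consistent with a singular point). Quadratic part: v**2. Cubic part: -3*u**3 + 2*u*v**2.
The quadratic part v**2 is a perfect square, so there is a single (double) tangent line v = 0, i.e. y = 1. Restricting the cubic part to that line (v = 0) leaves -3*u**3 ≠ 0, so f is not divisible by v and the branch is v² ≈ 3*u**3 to lowest order — this is a cusp.
Classification: cusp.


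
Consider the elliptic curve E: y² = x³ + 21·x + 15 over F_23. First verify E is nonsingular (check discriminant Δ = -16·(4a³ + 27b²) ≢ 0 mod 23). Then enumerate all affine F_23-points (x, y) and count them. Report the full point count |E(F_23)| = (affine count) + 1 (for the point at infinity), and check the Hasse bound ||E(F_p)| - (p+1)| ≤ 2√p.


Affine points = {(3, 6), (3, 17), (4, 5), (4, 18), (6, 9), (6, 14), (9, 6), (9, 17), (10, 11), (10, 12), (11, 6), (11, 17), (13, 1), (13, 22), (15, 5), (15, 18), (16, 10), (16, 13), (17, 8), (17, 15), (22, 4), (22, 19)}; affine count = 22; |E(F_23)| = 23.

Discriminant check: Δ ∝ 4a³ + 27b² = 4·21³ + 27·15² = 4·9261 + 27·225 ≡ 17 (mod 23). Nonzero ⇒ E is nonsingular.
For each x ∈ F_23, compute rhs = x³ + 21·x + 15 mod 23, then count y ∈ F_23 with y² ≡ rhs.
  x = 0: rhs = 15, matching y values: none (0 points).
  x = 1: rhs = 14, matching y values: none (0 points).
  x = 2: rhs = 19, matching y values: none (0 points).
  x = 3: rhs = 13, matching y values: 6, 17 (2 points).
  x = 4: rhs = 2, matching y values: 5, 18 (2 points).
  x = 5: rhs = 15, matching y values: none (0 points).
  x = 6: rhs = 12, matching y values: 9, 14 (2 points).
  x = 7: rhs = 22, matching y values: none (0 points).
  x = 8: rhs = 5, matching y values: none (0 points).
  x = 9: rhs = 13, matching y values: 6, 17 (2 points).
  x = 10: rhs = 6, matching y values: 11, 12 (2 points).
  x = 11: rhs = 13, matching y values: 6, 17 (2 points).
  x = 12: rhs = 17, matching y values: none (0 points).
  x = 13: rhs = 1, matching y values: 1, 22 (2 points).
  x = 14: rhs = 17, matching y values: none (0 points).
  x = 15: rhs = 2, matching y values: 5, 18 (2 points).
  x = 16: rhs = 8, matching y values: 10, 13 (2 points).
  x = 17: rhs = 18, matching y values: 8, 15 (2 points).
  x = 18: rhs = 15, matching y values: none (0 points).
  x = 19: rhs = 5, matching y values: none (0 points).
  x = 20: rhs = 17, matching y values: none (0 points).
  x = 21: rhs = 11, matching y values: none (0 points).
  x = 22: rhs = 16, matching y values: 4, 19 (2 points).
Total affine count: 22.
Full point count |E(F_23)| = 22 + 1 = 23.
Hasse bound: |23 − (23+1)| = |-1| = 1 ≤ 2√23 ≈ 9.5917 ✓.


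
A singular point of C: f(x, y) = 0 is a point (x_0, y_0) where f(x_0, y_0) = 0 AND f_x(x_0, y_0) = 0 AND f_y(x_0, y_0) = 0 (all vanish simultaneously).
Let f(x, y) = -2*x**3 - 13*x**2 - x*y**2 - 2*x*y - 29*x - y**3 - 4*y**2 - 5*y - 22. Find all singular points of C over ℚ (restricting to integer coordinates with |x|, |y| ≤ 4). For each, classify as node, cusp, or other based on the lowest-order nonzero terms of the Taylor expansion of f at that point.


Singular points: {(-2, -1)}; classification: node.

Compute partial derivatives:
  f_x = -6*x**2 - 26*x - y**2 - 2*y - 29.
  f_y = -2*x*y - 2*x - 3*y**2 - 8*y - 5.
Scan x_0 ∈ {−4, ..., 4}. For each x_0, f_y(x_0, y) is a polynomial in y; find its integer roots y ∈ {−4, ..., 4}, then test f_x and f at those candidates.
  x = -4: f_y(-4, y) = 3 - 3*y**2; vanishes at y ∈ {-1, 1}. (-4, -1): f_x = -20 ≠ 0; (-4, 1): f_x = -24 ≠ 0.
  x = -3: f_y(-3, y) = -3*y**2 - 2*y + 1; vanishes at y ∈ {-1}. (-3, -1): f_x = -4 ≠ 0.
  x = -2: f_y(-2, y) = -3*y**2 - 4*y - 1; vanishes at y ∈ {-1}. (-2, -1): f_x = 0, f = 0 — SINGULAR.
  x = -1: f_y(-1, y) = -3*y**2 - 6*y - 3; vanishes at y ∈ {-1}. (-1, -1): f_x = -8 ≠ 0.
  x = 0: f_y(0, y) = -3*y**2 - 8*y - 5; vanishes at y ∈ {-1}. (0, -1): f_x = -28 ≠ 0.
  x = 1: f_y(1, y) = -3*y**2 - 10*y - 7; vanishes at y ∈ {-1}. (1, -1): f_x = -60 ≠ 0.
  x = 2: f_y(2, y) = -3*y**2 - 12*y - 9; vanishes at y ∈ {-3, -1}. (2, -3): f_x = -108 ≠ 0; (2, -1): f_x = -104 ≠ 0.
  x = 3: f_y(3, y) = -3*y**2 - 14*y - 11; vanishes at y ∈ {-1}. (3, -1): f_x = -160 ≠ 0.
  x = 4: f_y(4, y) = -3*y**2 - 16*y - 13; vanishes at y ∈ {-1}. (4, -1): f_x = -228 ≠ 0.
Only singular point on the grid: (-2, -1).
Classify: substitute x = -2 + u, y = -1 + v and expand: f = -2*u**3 - u**2 - u*v**2 - v**3 + v**2.
No constant or linear terms (consistent with a singular point). Quadratic part: -u**2 + v**2. Cubic part: -2*u**3 - u*v**2 - v**3.
The quadratic part v**2 - u**2 = (v − u)(v + u) splits into two distinct linear factors, so there are two distinct tangent lines y − -1 = ±(x − -2) — this is a node (ordinary double point).
Classification: node.


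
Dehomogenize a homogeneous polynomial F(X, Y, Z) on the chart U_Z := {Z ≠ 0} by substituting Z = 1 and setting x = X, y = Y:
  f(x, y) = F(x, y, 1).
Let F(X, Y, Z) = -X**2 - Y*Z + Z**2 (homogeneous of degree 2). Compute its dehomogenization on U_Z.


f(x, y) = -x**2 - y + 1

On U_Z we set Z = 1. Each monomial c·X^i·Y^j·Z^k in F becomes c·x^i·y^j·1^k = c·x^i·y^j.
Substituting Z = 1: F(X, Y, 1) = -x**2 - y + 1.
Note: deg(f) ≤ deg(F) = 2; strict inequality happens when F is divisible by Z (lost terms).


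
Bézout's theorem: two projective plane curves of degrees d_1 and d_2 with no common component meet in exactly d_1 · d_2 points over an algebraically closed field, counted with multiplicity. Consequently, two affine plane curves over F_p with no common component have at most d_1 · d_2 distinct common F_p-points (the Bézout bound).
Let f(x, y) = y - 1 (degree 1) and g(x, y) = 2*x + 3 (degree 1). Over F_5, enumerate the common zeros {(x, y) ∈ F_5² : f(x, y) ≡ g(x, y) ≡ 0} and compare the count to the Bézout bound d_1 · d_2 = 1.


Common zeros: {(1, 1)}; count = 1; Bézout bound = 1.

deg(f) = 1, deg(g) = 1, so Bézout bound = 1.
Scan x ∈ F_5. For each x, list the y ∈ F_5 with f(x, y) ≡ 0 and those with g(x, y) ≡ 0 (mod 5); the common zeros in that column are the intersection.
  x = 0: f ≡ 0 at y ∈ {1}; g ≡ 0 at y ∈ ∅; common: ∅.
  x = 1: f ≡ 0 at y ∈ {1}; g ≡ 0 at y ∈ {0, 1, 2, 3, 4}; common: {1}.
  x = 2: f ≡ 0 at y ∈ {1}; g ≡ 0 at y ∈ ∅; common: ∅.
  x = 3: f ≡ 0 at y ∈ {1}; g ≡ 0 at y ∈ ∅; common: ∅.
  x = 4: f ≡ 0 at y ∈ {1}; g ≡ 0 at y ∈ ∅; common: ∅.
Collecting: common zeros = {(1, 1)}, so the count is 1.
Comparison with the Bézout bound: 1 ≤ 1 = deg(f)·deg(g), as expected for curves with no common component (the bound is attained).


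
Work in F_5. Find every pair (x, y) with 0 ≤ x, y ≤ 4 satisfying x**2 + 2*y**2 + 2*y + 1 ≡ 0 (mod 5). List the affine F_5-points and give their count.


Affine F_5-points: {(0, 1), (0, 3), (2, 0), (2, 4), (3, 0), (3, 4)}; count = 6.

For each of the 25 pairs (x, y) ∈ F_5², evaluate f(x, y) mod 5. Record the zeros.
  x = 0: [0↦1, 1↦0, 2↦3, 3↦0, 4↦1]  zeros at y ∈ {1, 3}
  x = 1: [0↦2, 1↦1, 2↦4, 3↦1, 4↦2]  zeros at y ∈ ∅
  x = 2: [0↦0, 1↦4, 2↦2, 3↦4, 4↦0]  zeros at y ∈ {0, 4}
  x = 3: [0↦0, 1↦4, 2↦2, 3↦4, 4↦0]  zeros at y ∈ {0, 4}
  x = 4: [0↦2, 1↦1, 2↦4, 3↦1, 4↦2]  zeros at y ∈ ∅
Collecting zeros: affine points = {(0, 1), (0, 3), (2, 0), (2, 4), (3, 0), (3, 4)}.
Total count |C(F_5)_aff| = 6.


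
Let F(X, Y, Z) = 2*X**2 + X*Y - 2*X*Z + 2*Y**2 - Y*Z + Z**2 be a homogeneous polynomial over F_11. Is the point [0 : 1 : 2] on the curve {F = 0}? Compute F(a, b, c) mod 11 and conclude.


F(0,1,2) ≡ 4 (mod 11); P is NOT on the curve.

Evaluate F(0, 1, 2) term-by-term (mod 11).
  2*X**2 ↦ 2·0·1·1 = 0
  X*Y ↦ 1·0·1·1 = 0
  -2*X*Z ↦ -2·0·1·2 = 0
  2*Y**2 ↦ 2·1·1·1 = 2
  -Y*Z ↦ -1·1·1·2 = -2
  Z**2 ↦ 1·1·1·4 = 4
Sum: F(0, 1, 2) = (0) + (0) + (0) + (2) + (-2) + (4) = 4.
Reducing mod 11: 4 ≡ 4 (mod 11).
Since F(a, b, c) ≡ 4 ≠ 0 (mod 11), P does NOT lie on the curve.


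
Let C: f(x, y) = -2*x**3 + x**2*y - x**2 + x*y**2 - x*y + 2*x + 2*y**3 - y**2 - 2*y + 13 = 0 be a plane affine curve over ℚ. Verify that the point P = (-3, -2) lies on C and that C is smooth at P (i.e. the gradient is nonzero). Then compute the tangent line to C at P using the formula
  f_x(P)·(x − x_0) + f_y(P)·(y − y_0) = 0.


Tangent line at P: -28*x + 50*y + 16 = 0.

Step 1: f(-3, -2) = 0, so P lies on C.
Step 2: partial derivatives
  f_x(x, y) = -6*x**2 + 2*x*y - 2*x + y**2 - y + 2, f_y(x, y) = x**2 + 2*x*y - x + 6*y**2 - 2*y - 2.
  f_x(P) = -28, f_y(P) = 50 (gradient nonzero, so P is smooth).
Step 3: tangent line at P: -28·(x − -3) + 50·(y − -2) = 0.
Expanding: -28*x + 50*y + 16 = 0.


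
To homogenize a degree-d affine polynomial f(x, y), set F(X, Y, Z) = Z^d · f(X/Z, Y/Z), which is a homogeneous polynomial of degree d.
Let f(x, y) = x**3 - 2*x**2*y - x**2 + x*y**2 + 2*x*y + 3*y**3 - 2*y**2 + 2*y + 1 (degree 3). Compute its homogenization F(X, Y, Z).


F(X, Y, Z) = X**3 - 2*X**2*Y - X**2*Z + X*Y**2 + 2*X*Y*Z + 3*Y**3 - 2*Y**2*Z + 2*Y*Z**2 + Z**3

deg(f) = 3.
Substitute x = X/Z, y = Y/Z into f, then multiply by Z^3.
  monomial 1·x^3·y^0 ↦ 1·X^3·Y^0·Z^0.
  monomial -2·x^2·y^1 ↦ -2·X^2·Y^1·Z^0.
  monomial -1·x^2·y^0 ↦ -1·X^2·Y^0·Z^1.
  monomial 1·x^1·y^2 ↦ 1·X^1·Y^2·Z^0.
  monomial 2·x^1·y^1 ↦ 2·X^1·Y^1·Z^1.
  monomial 3·x^0·y^3 ↦ 3·X^0·Y^3·Z^0.
  monomial -2·x^0·y^2 ↦ -2·X^0·Y^2·Z^1.
  monomial 2·x^0·y^1 ↦ 2·X^0·Y^1·Z^2.
  monomial 1·x^0·y^0 ↦ 1·X^0·Y^0·Z^3.
Collecting: F(X, Y, Z) = X**3 - 2*X**2*Y - X**2*Z + X*Y**2 + 2*X*Y*Z + 3*Y**3 - 2*Y**2*Z + 2*Y*Z**2 + Z**3.


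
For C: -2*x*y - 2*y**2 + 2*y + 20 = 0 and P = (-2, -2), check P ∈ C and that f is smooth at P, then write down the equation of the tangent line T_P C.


Tangent line at P: 4*x + 14*y + 36 = 0.

Step 1: f(-2, -2) = 0, so P lies on C.
Step 2: partial derivatives
  f_x(x, y) = -2*y, f_y(x, y) = -2*x - 4*y + 2.
  f_x(P) = 4, f_y(P) = 14 (gradient nonzero, so P is smooth).
Step 3: tangent line at P: 4·(x − -2) + 14·(y − -2) = 0.
Expanding: 4*x + 14*y + 36 = 0.


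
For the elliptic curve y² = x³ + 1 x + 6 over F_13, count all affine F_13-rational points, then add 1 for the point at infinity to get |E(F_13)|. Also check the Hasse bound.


Affine points = {(2, 4), (2, 9), (3, 6), (3, 7), (4, 3), (4, 10), (9, 4), (9, 9), (11, 3), (11, 10), (12, 2), (12, 11)}; affine count = 12; |E(F_13)| = 13.

Discriminant check: Δ ∝ 4a³ + 27b² = 4·1³ + 27·6² = 4·1 + 27·36 ≡ 1 (mod 13). Nonzero ⇒ E is nonsingular.
For each x ∈ F_13, compute rhs = x³ + 1·x + 6 mod 13, then count y ∈ F_13 with y² ≡ rhs.
  x = 0: rhs = 6, matching y values: none (0 points).
  x = 1: rhs = 8, matching y values: none (0 points).
  x = 2: rhs = 3, matching y values: 4, 9 (2 points).
  x = 3: rhs = 10, matching y values: 6, 7 (2 points).
  x = 4: rhs = 9, matching y values: 3, 10 (2 points).
  x = 5: rhs = 6, matching y values: none (0 points).
  x = 6: rhs = 7, matching y values: none (0 points).
  x = 7: rhs = 5, matching y values: none (0 points).
  x = 8: rhs = 6, matching y values: none (0 points).
  x = 9: rhs = 3, matching y values: 4, 9 (2 points).
  x = 10: rhs = 2, matching y values: none (0 points).
  x = 11: rhs = 9, matching y values: 3, 10 (2 points).
  x = 12: rhs = 4, matching y values: 2, 11 (2 points).
Total affine count: 12.
Full point count |E(F_13)| = 12 + 1 = 13.
Hasse bound: |13 − (13+1)| = |-1| = 1 ≤ 2√13 ≈ 7.2111 ✓.


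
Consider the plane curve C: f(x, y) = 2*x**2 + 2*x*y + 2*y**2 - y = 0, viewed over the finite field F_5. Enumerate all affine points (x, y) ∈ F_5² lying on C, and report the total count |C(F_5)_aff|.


Affine F_5-points: {(0, 0), (0, 3), (1, 1), (2, 3), (3, 1), (3, 4)}; count = 6.

For each of the 25 pairs (x, y) ∈ F_5², evaluate f(x, y) mod 5. Record the zeros.
  x = 0: [0↦0, 1↦1, 2↦1, 3↦0, 4↦3]  zeros at y ∈ {0, 3}
  x = 1: [0↦2, 1↦0, 2↦2, 3↦3, 4↦3]  zeros at y ∈ {1}
  x = 2: [0↦3, 1↦3, 2↦2, 3↦0, 4↦2]  zeros at y ∈ {3}
  x = 3: [0↦3, 1↦0, 2↦1, 3↦1, 4↦0]  zeros at y ∈ {1, 4}
  x = 4: [0↦2, 1↦1, 2↦4, 3↦1, 4↦2]  zeros at y ∈ ∅
Collecting zeros: affine points = {(0, 0), (0, 3), (1, 1), (2, 3), (3, 1), (3, 4)}.
Total count |C(F_5)_aff| = 6.


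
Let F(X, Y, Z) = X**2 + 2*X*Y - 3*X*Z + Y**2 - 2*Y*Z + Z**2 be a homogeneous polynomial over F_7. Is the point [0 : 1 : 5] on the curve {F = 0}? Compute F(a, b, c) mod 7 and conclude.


F(0,1,5) ≡ 2 (mod 7); P is NOT on the curve.

Evaluate F(0, 1, 5) term-by-term (mod 7).
  X**2 ↦ 1·0·1·1 = 0
  2*X*Y ↦ 2·0·1·1 = 0
  -3*X*Z ↦ -3·0·1·5 = 0
  Y**2 ↦ 1·1·1·1 = 1
  -2*Y*Z ↦ -2·1·1·5 = -10
  Z**2 ↦ 1·1·1·25 = 25
Sum: F(0, 1, 5) = (0) + (0) + (0) + (1) + (-10) + (25) = 16.
Reducing mod 7: 16 ≡ 2 (mod 7).
Since F(a, b, c) ≡ 2 ≠ 0 (mod 7), P does NOT lie on the curve.


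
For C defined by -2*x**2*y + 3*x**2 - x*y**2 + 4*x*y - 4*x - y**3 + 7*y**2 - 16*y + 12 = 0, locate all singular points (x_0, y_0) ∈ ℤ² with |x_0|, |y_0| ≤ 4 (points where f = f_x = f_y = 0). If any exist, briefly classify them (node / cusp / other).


Singular points: {(0, 2)}; classification: node.

Compute partial derivatives:
  f_x = -4*x*y + 6*x - y**2 + 4*y - 4.
  f_y = -2*x**2 - 2*x*y + 4*x - 3*y**2 + 14*y - 16.
Scan x_0 ∈ {−4, ..., 4}. For each x_0, f_y(x_0, y) is a polynomial in y; find its integer roots y ∈ {−4, ..., 4}, then test f_x and f at those candidates.
  x = -4: f_y(-4, y) = -3*y**2 + 22*y - 64; no integer root y with |y| ≤ 4.
  x = -3: f_y(-3, y) = -3*y**2 + 20*y - 46; no integer root y with |y| ≤ 4.
  x = -2: f_y(-2, y) = -3*y**2 + 18*y - 32; no integer root y with |y| ≤ 4.
  x = -1: f_y(-1, y) = -3*y**2 + 16*y - 22; no integer root y with |y| ≤ 4.
  x = 0: f_y(0, y) = -3*y**2 + 14*y - 16; vanishes at y ∈ {2}. (0, 2): f_x = 0, f = 0 — SINGULAR.
  x = 1: f_y(1, y) = -3*y**2 + 12*y - 14; no integer root y with |y| ≤ 4.
  x = 2: f_y(2, y) = -3*y**2 + 10*y - 16; no integer root y with |y| ≤ 4.
  x = 3: f_y(3, y) = -3*y**2 + 8*y - 22; no integer root y with |y| ≤ 4.
  x = 4: f_y(4, y) = -3*y**2 + 6*y - 32; no integer root y with |y| ≤ 4.
Only singular point on the grid: (0, 2).
Classify: substitute x = 0 + u, y = 2 + v and expand: f = -2*u**2*v - u**2 - u*v**2 - v**3 + v**2.
No constant or linear terms (consistent with a singular point). Quadratic part: -u**2 + v**2. Cubic part: -2*u**2*v - u*v**2 - v**3.
The quadratic part v**2 - u**2 = (v − u)(v + u) splits into two distinct linear factors, so there are two distinct tangent lines y − 2 = ±(x − 0) — this is a node (ordinary double point).
Classification: node.


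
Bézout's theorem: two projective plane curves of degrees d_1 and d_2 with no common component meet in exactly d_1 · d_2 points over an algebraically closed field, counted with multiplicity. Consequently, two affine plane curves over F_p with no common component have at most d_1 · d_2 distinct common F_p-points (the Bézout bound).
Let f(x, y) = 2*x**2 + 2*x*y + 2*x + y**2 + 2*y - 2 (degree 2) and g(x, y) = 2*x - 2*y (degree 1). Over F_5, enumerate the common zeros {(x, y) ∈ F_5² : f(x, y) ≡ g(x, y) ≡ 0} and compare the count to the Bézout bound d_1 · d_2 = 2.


Common zeros: {(3, 3)}; count = 1; Bézout bound = 2.

deg(f) = 2, deg(g) = 1, so Bézout bound = 2.
Scan x ∈ F_5. For each x, list the y ∈ F_5 with f(x, y) ≡ 0 and those with g(x, y) ≡ 0 (mod 5); the common zeros in that column are the intersection.
  x = 0: f ≡ 0 at y ∈ ∅; g ≡ 0 at y ∈ {0}; common: ∅.
  x = 1: f ≡ 0 at y ∈ ∅; g ≡ 0 at y ∈ {1}; common: ∅.
  x = 2: f ≡ 0 at y ∈ {0, 4}; g ≡ 0 at y ∈ {2}; common: ∅.
  x = 3: f ≡ 0 at y ∈ {3, 4}; g ≡ 0 at y ∈ {3}; common: {3}.
  x = 4: f ≡ 0 at y ∈ ∅; g ≡ 0 at y ∈ {4}; common: ∅.
Collecting: common zeros = {(3, 3)}, so the count is 1.
Comparison with the Bézout bound: 1 ≤ 2 = deg(f)·deg(g), as expected for curves with no common component (the affine F_5-count falls short of the bound because intersections may lie at infinity, over extension fields, or carry multiplicity).


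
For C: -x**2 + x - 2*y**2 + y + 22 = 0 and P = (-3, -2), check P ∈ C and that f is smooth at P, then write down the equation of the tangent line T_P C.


Tangent line at P: 7*x + 9*y + 39 = 0.

Step 1: f(-3, -2) = 0, so P lies on C.
Step 2: partial derivatives
  f_x(x, y) = 1 - 2*x, f_y(x, y) = 1 - 4*y.
  f_x(P) = 7, f_y(P) = 9 (gradient nonzero, so P is smooth).
Step 3: tangent line at P: 7·(x − -3) + 9·(y − -2) = 0.
Expanding: 7*x + 9*y + 39 = 0.


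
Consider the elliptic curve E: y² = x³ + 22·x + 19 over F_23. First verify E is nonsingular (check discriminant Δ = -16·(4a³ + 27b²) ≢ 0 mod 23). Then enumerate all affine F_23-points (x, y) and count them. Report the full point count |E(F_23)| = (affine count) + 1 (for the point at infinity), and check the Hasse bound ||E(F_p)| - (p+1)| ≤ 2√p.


Affine points = {(2, 5), (2, 18), (5, 1), (5, 22), (9, 7), (9, 16), (13, 8), (13, 15), (14, 9), (14, 14), (17, 4), (17, 19), (20, 8), (20, 15), (21, 6), (21, 17)}; affine count = 16; |E(F_23)| = 17.

Discriminant check: Δ ∝ 4a³ + 27b² = 4·22³ + 27·19² = 4·10648 + 27·361 ≡ 14 (mod 23). Nonzero ⇒ E is nonsingular.
For each x ∈ F_23, compute rhs = x³ + 22·x + 19 mod 23, then count y ∈ F_23 with y² ≡ rhs.
  x = 0: rhs = 19, matching y values: none (0 points).
  x = 1: rhs = 19, matching y values: none (0 points).
  x = 2: rhs = 2, matching y values: 5, 18 (2 points).
  x = 3: rhs = 20, matching y values: none (0 points).
  x = 4: rhs = 10, matching y values: none (0 points).
  x = 5: rhs = 1, matching y values: 1, 22 (2 points).
  x = 6: rhs = 22, matching y values: none (0 points).
  x = 7: rhs = 10, matching y values: none (0 points).
  x = 8: rhs = 17, matching y values: none (0 points).
  x = 9: rhs = 3, matching y values: 7, 16 (2 points).
  x = 10: rhs = 20, matching y values: none (0 points).
  x = 11: rhs = 5, matching y values: none (0 points).
  x = 12: rhs = 10, matching y values: none (0 points).
  x = 13: rhs = 18, matching y values: 8, 15 (2 points).
  x = 14: rhs = 12, matching y values: 9, 14 (2 points).
  x = 15: rhs = 21, matching y values: none (0 points).
  x = 16: rhs = 5, matching y values: none (0 points).
  x = 17: rhs = 16, matching y values: 4, 19 (2 points).
  x = 18: rhs = 14, matching y values: none (0 points).
  x = 19: rhs = 5, matching y values: none (0 points).
  x = 20: rhs = 18, matching y values: 8, 15 (2 points).
  x = 21: rhs = 13, matching y values: 6, 17 (2 points).
  x = 22: rhs = 19, matching y values: none (0 points).
Total affine count: 16.
Full point count |E(F_23)| = 16 + 1 = 17.
Hasse bound: |17 − (23+1)| = |-7| = 7 ≤ 2√23 ≈ 9.5917 ✓.


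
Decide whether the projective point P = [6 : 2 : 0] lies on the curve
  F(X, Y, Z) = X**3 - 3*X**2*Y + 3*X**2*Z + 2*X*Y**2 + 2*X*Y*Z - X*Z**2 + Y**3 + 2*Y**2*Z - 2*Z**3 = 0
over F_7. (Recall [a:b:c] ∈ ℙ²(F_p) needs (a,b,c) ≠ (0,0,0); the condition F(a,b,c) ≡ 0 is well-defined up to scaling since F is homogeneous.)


F(6,2,0) ≡ 0 (mod 7); P is on the curve.

Evaluate F(6, 2, 0) term-by-term (mod 7).
  X**3 ↦ 1·216·1·1 = 216
  -3*X**2*Y ↦ -3·36·2·1 = -216
  3*X**2*Z ↦ 3·36·1·0 = 0
  2*X*Y**2 ↦ 2·6·4·1 = 48
  2*X*Y*Z ↦ 2·6·2·0 = 0
  -X*Z**2 ↦ -1·6·1·0 = 0
  Y**3 ↦ 1·1·8·1 = 8
  2*Y**2*Z ↦ 2·1·4·0 = 0
  -2*Z**3 ↦ -2·1·1·0 = 0
Sum: F(6, 2, 0) = (216) + (-216) + (0) + (48) + (0) + (0) + (8) + (0) + (0) = 56.
Reducing mod 7: 56 ≡ 0 (mod 7).
Since F(a, b, c) ≡ 0 (mod 7), P lies on the curve.


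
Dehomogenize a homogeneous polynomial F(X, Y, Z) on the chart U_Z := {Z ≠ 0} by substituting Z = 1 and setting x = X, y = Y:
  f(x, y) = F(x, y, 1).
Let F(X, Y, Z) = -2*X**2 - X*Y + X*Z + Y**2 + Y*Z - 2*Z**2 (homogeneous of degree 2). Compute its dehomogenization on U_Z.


f(x, y) = -2*x**2 - x*y + x + y**2 + y - 2

On U_Z we set Z = 1. Each monomial c·X^i·Y^j·Z^k in F becomes c·x^i·y^j·1^k = c·x^i·y^j.
Substituting Z = 1: F(X, Y, 1) = -2*x**2 - x*y + x + y**2 + y - 2.
Note: deg(f) ≤ deg(F) = 2; strict inequality happens when F is divisible by Z (lost terms).


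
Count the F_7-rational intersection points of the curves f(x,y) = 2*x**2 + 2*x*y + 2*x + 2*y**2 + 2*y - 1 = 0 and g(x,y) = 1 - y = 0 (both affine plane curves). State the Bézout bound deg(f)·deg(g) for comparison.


Common zeros: ∅; count = 0; Bézout bound = 2.

deg(f) = 2, deg(g) = 1, so Bézout bound = 2.
Scan x ∈ F_7. For each x, list the y ∈ F_7 with f(x, y) ≡ 0 and those with g(x, y) ≡ 0 (mod 7); the common zeros in that column are the intersection.
  x = 0: f ≡ 0 at y ∈ ∅; g ≡ 0 at y ∈ {1}; common: ∅.
  x = 1: f ≡ 0 at y ∈ ∅; g ≡ 0 at y ∈ {1}; common: ∅.
  x = 2: f ≡ 0 at y ∈ {5, 6}; g ≡ 0 at y ∈ {1}; common: ∅.
  x = 3: f ≡ 0 at y ∈ ∅; g ≡ 0 at y ∈ {1}; common: ∅.
  x = 4: f ≡ 0 at y ∈ ∅; g ≡ 0 at y ∈ {1}; common: ∅.
  x = 5: f ≡ 0 at y ∈ {2, 6}; g ≡ 0 at y ∈ {1}; common: ∅.
  x = 6: f ≡ 0 at y ∈ {2, 5}; g ≡ 0 at y ∈ {1}; common: ∅.
Collecting: common zeros = ∅, so the count is 0.
Comparison with the Bézout bound: 0 ≤ 2 = deg(f)·deg(g), as expected for curves with no common component (the affine F_7-count falls short of the bound because intersections may lie at infinity, over extension fields, or carry multiplicity).
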